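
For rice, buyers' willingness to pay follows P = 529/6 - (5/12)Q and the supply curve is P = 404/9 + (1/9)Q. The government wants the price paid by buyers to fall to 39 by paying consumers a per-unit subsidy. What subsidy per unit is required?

At a buyer price of 39, quantity demanded is 211.6 − 2.4·39 = 118.
Sellers supply 118 only when they receive Ps = 404/9 + (1/9)·118 = 58.
s = Ps − Pb = 58 − 39 = 19.

Required subsidy s = 19 per unit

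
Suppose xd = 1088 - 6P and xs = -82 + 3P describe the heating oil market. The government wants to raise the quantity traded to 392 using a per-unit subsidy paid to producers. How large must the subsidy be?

At x = 392, invert demand for the buyer price: Pb = (1088 − 392)/6 = 116; invert supply for the seller price: Ps = (392 − (-82))/3 = 158.
The subsidy must fill the gap: s = Ps − Pb = 158 − 116 = 42.

Required subsidy s = 42 per unit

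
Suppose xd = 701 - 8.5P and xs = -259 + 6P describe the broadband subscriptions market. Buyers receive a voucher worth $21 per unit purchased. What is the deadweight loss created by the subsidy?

Pre-subsidy: 701 - 8.5P = -259 + 6P gives P* = 1920/29, x* = 4009/29.
With the rebate, buyers effectively pay Pb = Ps − 21, where Ps is the price sellers receive.
Demand in terms of Ps becomes xd = 701 − 8.5(Ps − 21) = 879.5 - 8.5Ps. Setting this equal to supply: 879.5 - 8.5Ps = -259 + 6Ps, so Ps = 2277/29.
Buyers pay Pb = 2277/29 − 21 = 1668/29; x' = -259 + 6·(2277/29) = 6151/29.
The subsidy expands output by 6151/29 − 4009/29 = 2142/29 past the efficient level; on those units the gap between marginal cost and willingness to pay runs from 0 up to 21.
DWL = ½ × 21 × 2142/29 = 22491/29.

Deadweight loss = 22491/29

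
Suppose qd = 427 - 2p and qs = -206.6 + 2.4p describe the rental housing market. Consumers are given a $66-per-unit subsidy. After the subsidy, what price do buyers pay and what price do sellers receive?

Pre-subsidy: 427 - 2p = -206.6 + 2.4p gives p* = 144, q* = 139.
With the rebate, buyers effectively pay pb = ps − 66, where ps is the price sellers receive.
Demand in terms of ps becomes qd = 427 − 2(ps − 66) = 559 - 2ps. Setting this equal to supply: 559 - 2ps = -206.6 + 2.4ps, so ps = 174.
Buyers pay pb = 174 − 66 = 108; q' = -206.6 + 2.4·174 = 211.

Buyers pay $108; sellers receive $174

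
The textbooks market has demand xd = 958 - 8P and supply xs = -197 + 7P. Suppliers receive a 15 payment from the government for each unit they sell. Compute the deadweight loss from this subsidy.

Deadweight loss = 420

Pre-subsidy: 958 - 8P = -197 + 7P gives P* = 77, x* = 342.
With the subsidy, sellers receive Ps = Pb + 15 for each unit, where Pb is the price buyers pay.
Supply in terms of Pb becomes xs = -197 + 7(Pb + 15) = -92 + 7Pb. Setting this equal to demand: 958 - 8Pb = -92 + 7Pb, so Pb = 70.
Sellers receive Ps = 70 + 15 = 85; x' = 958 − 8·70 = 398.
The subsidy expands output by 398 − 342 = 56 past the efficient level; on those units the gap between marginal cost and willingness to pay runs from 0 up to 15.
DWL = ½ × 15 × 56 = 420.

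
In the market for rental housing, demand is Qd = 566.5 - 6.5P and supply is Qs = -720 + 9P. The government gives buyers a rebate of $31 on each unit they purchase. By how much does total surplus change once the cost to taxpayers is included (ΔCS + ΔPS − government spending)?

Pre-subsidy: 566.5 - 6.5P = -720 + 9P gives P* = 83, Q* = 27.
With the rebate, buyers effectively pay Pb = Ps − 31, where Ps is the price sellers receive.
Demand in terms of Ps becomes Qd = 566.5 − 6.5(Ps − 31) = 768 - 6.5Ps. Setting this equal to supply: 768 - 6.5Ps = -720 + 9Ps, so Ps = 96.
Buyers pay Pb = 96 − 31 = 65; Q' = -720 + 9·96 = 144.
ΔCS = ½(27 + 144)(83 − 65) = 1539; ΔPS = ½(27 + 144)(96 − 83) = 1111.5.
Government spending = 31 × 144 = 4464.
Net change = 1539 + 1111.5 − 4464 = -1813.5. The loss equals the DWL triangle ½·31·117.

Net change in total surplus = -$1813.5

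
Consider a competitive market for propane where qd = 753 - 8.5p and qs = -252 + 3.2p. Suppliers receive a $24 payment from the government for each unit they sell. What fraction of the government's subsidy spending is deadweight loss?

DWL / government spending = 272/767

Pre-subsidy: 753 - 8.5p = -252 + 3.2p gives p* = 3350/39, q* = 892/39.
With the subsidy, sellers receive ps = pb + 24 for each unit, where pb is the price buyers pay.
Supply in terms of pb becomes qs = -252 + 3.2(pb + 24) = -175.2 + 3.2pb. Setting this equal to demand: 753 - 8.5pb = -175.2 + 3.2pb, so pb = 238/3.
Sellers receive ps = 238/3 + 24 = 310/3; q' = 753 − 8.5·(238/3) = 236/3.
ΔCS = ½(892/39 + 236/3)(3350/39 − 238/3) = 56320/169; ΔPS = ½(892/39 + 236/3)(310/3 − 3350/39) = 149600/169.
Government spending = 24 × 236/3 = 1888.
DWL = ½ × 24 × (236/3 − 892/39) = 8704/13; fraction = (8704/13) / 1888 = 272/767.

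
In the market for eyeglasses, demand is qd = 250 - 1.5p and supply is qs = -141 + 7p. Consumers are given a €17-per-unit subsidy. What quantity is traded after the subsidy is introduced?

q' = 202

Pre-subsidy: 250 - 1.5p = -141 + 7p gives p* = 46, q* = 181.
With the rebate, buyers effectively pay pb = ps − 17, where ps is the price sellers receive.
Demand in terms of ps becomes qd = 250 − 1.5(ps − 17) = 275.5 - 1.5ps. Setting this equal to supply: 275.5 - 1.5ps = -141 + 7ps, so ps = 49.
Buyers pay pb = 49 − 17 = 32; q' = -141 + 7·49 = 202.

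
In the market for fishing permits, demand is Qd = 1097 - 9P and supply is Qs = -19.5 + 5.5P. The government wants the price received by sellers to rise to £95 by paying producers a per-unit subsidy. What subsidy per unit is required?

At a seller price of 95, quantity supplied is -19.5 + 5.5·95 = 503.
Buyers absorb 503 only when they pay Pb with 1097 − 9·Pb = 503, i.e. Pb = 66.
s = Ps − Pb = 95 − 66 = 29.

Required subsidy s = £29 per unit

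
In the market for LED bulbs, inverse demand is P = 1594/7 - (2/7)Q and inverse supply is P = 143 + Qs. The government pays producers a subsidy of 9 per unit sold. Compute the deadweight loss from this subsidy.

Pre-subsidy: 1594/7 - (2/7)Q = 143 + Q gives Q* = 593/9 and P* = 1880/9.
With the subsidy, sellers receive Ps = Pb + 9 for each unit, where Pb is the price buyers pay.
On the curves, Pb = 1594/7 - (2/7)Q and Ps = 143 + Q; the wedge Ps − Pb = 9 gives 143 + Q − (1594/7 - (2/7)Q) = 9, so Q' = 656/9.
Then Pb = 1594/7 − (2/7)·(656/9) = 1862/9 and Ps = 143 + 1·(656/9) = 1943/9.
The subsidy expands output by 656/9 − 593/9 = 7 past the efficient level; on those units the gap between marginal cost and willingness to pay runs from 0 up to 9.
DWL = ½ × 9 × 7 = 31.5.

Deadweight loss = 31.5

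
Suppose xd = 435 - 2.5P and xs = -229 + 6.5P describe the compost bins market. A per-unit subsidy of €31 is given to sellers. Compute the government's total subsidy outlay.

Pre-subsidy: 435 - 2.5P = -229 + 6.5P gives P* = 664/9, x* = 2255/9.
With the subsidy, sellers receive Ps = Pb + 31 for each unit, where Pb is the price buyers pay.
Supply in terms of Pb becomes xs = -229 + 6.5(Pb + 31) = -27.5 + 6.5Pb. Setting this equal to demand: 435 - 2.5Pb = -27.5 + 6.5Pb, so Pb = 925/18.
Sellers receive Ps = 925/18 + 31 = 1483/18; x' = 435 − 2.5·(925/18) = 11035/36.
Government outlay = subsidy × quantity = 31 × 11035/36 = 342085/36.

Government cost = 342085/36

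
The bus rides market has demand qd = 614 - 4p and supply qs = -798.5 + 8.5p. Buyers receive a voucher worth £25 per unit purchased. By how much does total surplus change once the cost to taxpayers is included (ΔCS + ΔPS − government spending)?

Net change in total surplus = -£850

Pre-subsidy: 614 - 4p = -798.5 + 8.5p gives p* = 113, q* = 162.
With the rebate, buyers effectively pay pb = ps − 25, where ps is the price sellers receive.
Demand in terms of ps becomes qd = 614 − 4(ps − 25) = 714 - 4ps. Setting this equal to supply: 714 - 4ps = -798.5 + 8.5ps, so ps = 121.
Buyers pay pb = 121 − 25 = 96; q' = -798.5 + 8.5·121 = 230.
ΔCS = ½(162 + 230)(113 − 96) = 3332; ΔPS = ½(162 + 230)(121 − 113) = 1568.
Government spending = 25 × 230 = 5750.
Net change = 3332 + 1568 − 5750 = -850. The loss equals the DWL triangle ½·25·68.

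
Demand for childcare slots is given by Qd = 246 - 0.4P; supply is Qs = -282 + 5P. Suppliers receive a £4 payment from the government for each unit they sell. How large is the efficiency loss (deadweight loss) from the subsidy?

Deadweight loss = 80/27

Pre-subsidy: 246 - 0.4P = -282 + 5P gives P* = 880/9, Q* = 1862/9.
With the subsidy, sellers receive Ps = Pb + 4 for each unit, where Pb is the price buyers pay.
Supply in terms of Pb becomes Qs = -282 + 5(Pb + 4) = -262 + 5Pb. Setting this equal to demand: 246 - 0.4Pb = -262 + 5Pb, so Pb = 2540/27.
Sellers receive Ps = 2540/27 + 4 = 2648/27; Q' = 246 − 0.4·(2540/27) = 5626/27.
The subsidy expands output by 5626/27 − 1862/9 = 40/27 past the efficient level; on those units the gap between marginal cost and willingness to pay runs from 0 up to 4.
DWL = ½ × 4 × 40/27 = 80/27.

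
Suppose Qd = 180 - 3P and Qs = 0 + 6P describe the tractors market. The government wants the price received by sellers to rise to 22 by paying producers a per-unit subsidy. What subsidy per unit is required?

Required subsidy s = 6 per unit

At a seller price of 22, quantity supplied is 0 + 6·22 = 132.
Buyers absorb 132 only when they pay Pb with 180 − 3·Pb = 132, i.e. Pb = 16.
s = Ps − Pb = 22 − 16 = 6.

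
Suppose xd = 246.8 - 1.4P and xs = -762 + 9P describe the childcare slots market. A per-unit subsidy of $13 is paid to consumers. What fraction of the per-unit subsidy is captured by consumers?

Consumer share = 45/52

Pre-subsidy: 246.8 - 1.4P = -762 + 9P gives P* = 97, x* = 111.
With the rebate, buyers effectively pay Pb = Ps − 13, where Ps is the price sellers receive.
Demand in terms of Ps becomes xd = 246.8 − 1.4(Ps − 13) = 265 - 1.4Ps. Setting this equal to supply: 265 - 1.4Ps = -762 + 9Ps, so Ps = 98.75.
Buyers pay Pb = 98.75 − 13 = 85.75; x' = -762 + 9·98.75 = 126.75.
Buyers' price falls by P* − Pb = 97 − 85.75 = 11.25; sellers' price rises by Ps − P* = 98.75 − 97 = 1.75.
So consumers capture 11.25/13 = 45/52 of each unit of subsidy.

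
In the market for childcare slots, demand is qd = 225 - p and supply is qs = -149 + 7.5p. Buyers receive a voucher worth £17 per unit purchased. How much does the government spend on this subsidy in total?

Government cost = £3332

Pre-subsidy: 225 - p = -149 + 7.5p gives p* = 44, q* = 181.
With the rebate, buyers effectively pay pb = ps − 17, where ps is the price sellers receive.
Demand in terms of ps becomes qd = 225 − 1(ps − 17) = 242 - ps. Setting this equal to supply: 242 - ps = -149 + 7.5ps, so ps = 46.
Buyers pay pb = 46 − 17 = 29; q' = -149 + 7.5·46 = 196.
Government outlay = subsidy × quantity = 17 × 196 = 3332.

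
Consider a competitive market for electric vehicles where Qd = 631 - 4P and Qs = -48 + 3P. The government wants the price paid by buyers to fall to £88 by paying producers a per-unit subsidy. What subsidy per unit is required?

Required subsidy s = £21 per unit

At a buyer price of 88, quantity demanded is 631 − 4·88 = 279.
Sellers supply 279 only when they receive Ps with -48 + 3·Ps = 279, i.e. Ps = 109.
s = Ps − Pb = 109 − 88 = 21.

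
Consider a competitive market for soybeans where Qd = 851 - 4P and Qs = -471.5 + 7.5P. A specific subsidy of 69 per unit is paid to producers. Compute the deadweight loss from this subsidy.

Pre-subsidy: 851 - 4P = -471.5 + 7.5P gives P* = 115, Q* = 391.
With the subsidy, sellers receive Ps = Pb + 69 for each unit, where Pb is the price buyers pay.
Supply in terms of Pb becomes Qs = -471.5 + 7.5(Pb + 69) = 46 + 7.5Pb. Setting this equal to demand: 851 - 4Pb = 46 + 7.5Pb, so Pb = 70.
Sellers receive Ps = 70 + 69 = 139; Q' = 851 − 4·70 = 571.
The subsidy expands output by 571 − 391 = 180 past the efficient level; on those units the gap between marginal cost and willingness to pay runs from 0 up to 69.
DWL = ½ × 69 × 180 = 6210.

Deadweight loss = 6210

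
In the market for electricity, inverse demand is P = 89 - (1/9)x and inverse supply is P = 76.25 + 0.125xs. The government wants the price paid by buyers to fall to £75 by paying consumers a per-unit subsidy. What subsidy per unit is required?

At a buyer price of 75, quantity demanded is 801 − 9·75 = 126.
Sellers supply 126 only when they receive Ps = 76.25 + 0.125·126 = 92.
s = Ps − Pb = 92 − 75 = 17.

Required subsidy s = £17 per unit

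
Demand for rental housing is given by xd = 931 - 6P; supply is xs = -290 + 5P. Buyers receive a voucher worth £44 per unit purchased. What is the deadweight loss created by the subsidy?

Pre-subsidy: 931 - 6P = -290 + 5P gives P* = 111, x* = 265.
With the rebate, buyers effectively pay Pb = Ps − 44, where Ps is the price sellers receive.
Demand in terms of Ps becomes xd = 931 − 6(Ps − 44) = 1195 - 6Ps. Setting this equal to supply: 1195 - 6Ps = -290 + 5Ps, so Ps = 135.
Buyers pay Pb = 135 − 44 = 91; x' = -290 + 5·135 = 385.
The subsidy expands output by 385 − 265 = 120 past the efficient level; on those units the gap between marginal cost and willingness to pay runs from 0 up to 44.
DWL = ½ × 44 × 120 = 2640.

Deadweight loss = £2640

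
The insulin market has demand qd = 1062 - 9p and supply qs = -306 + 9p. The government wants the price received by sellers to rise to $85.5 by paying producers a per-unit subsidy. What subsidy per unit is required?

Required subsidy s = $19 per unit

At a seller price of 85.5, quantity supplied is -306 + 9·85.5 = 463.5.
Buyers absorb 463.5 only when they pay pb with 1062 − 9·pb = 463.5, i.e. pb = 66.5.
s = ps − pb = 85.5 − 66.5 = 19.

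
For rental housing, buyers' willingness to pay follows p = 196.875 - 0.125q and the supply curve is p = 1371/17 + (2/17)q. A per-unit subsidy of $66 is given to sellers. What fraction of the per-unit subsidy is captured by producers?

Pre-subsidy: 196.875 - 0.125q = 1371/17 + (2/17)q gives q* = 479 and p* = 137.
With the subsidy, sellers receive ps = pb + 66 for each unit, where pb is the price buyers pay.
On the curves, pb = 196.875 - 0.125q and ps = 1371/17 + (2/17)q; the wedge ps − pb = 66 gives 1371/17 + (2/17)q − (196.875 - 0.125q) = 66, so q' = 751.
Then pb = 196.875 − 0.125·751 = 103 and ps = 1371/17 + (2/17)·751 = 169.
Buyers' price falls by p* − pb = 137 − 103 = 34; sellers' price rises by ps − p* = 169 − 137 = 32.
So producers capture 32/66 = 16/33 of each unit of subsidy.

Producer share = 16/33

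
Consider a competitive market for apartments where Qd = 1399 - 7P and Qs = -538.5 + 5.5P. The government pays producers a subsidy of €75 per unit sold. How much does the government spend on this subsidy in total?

Government cost = €40875

Pre-subsidy: 1399 - 7P = -538.5 + 5.5P gives P* = 155, Q* = 314.
With the subsidy, sellers receive Ps = Pb + 75 for each unit, where Pb is the price buyers pay.
Supply in terms of Pb becomes Qs = -538.5 + 5.5(Pb + 75) = -126 + 5.5Pb. Setting this equal to demand: 1399 - 7Pb = -126 + 5.5Pb, so Pb = 122.
Sellers receive Ps = 122 + 75 = 197; Q' = 1399 − 7·122 = 545.
Government outlay = subsidy × quantity = 75 × 545 = 40875.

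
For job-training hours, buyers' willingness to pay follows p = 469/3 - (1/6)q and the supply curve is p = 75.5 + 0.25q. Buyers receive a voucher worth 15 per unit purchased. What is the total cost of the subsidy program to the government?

Pre-subsidy: 469/3 - (1/6)q = 75.5 + 0.25q gives q* = 194 and p* = 124.
With the rebate, buyers effectively pay pb = ps − 15, where ps is the price sellers receive.
On the curves, pb = 469/3 - (1/6)q and ps = 75.5 + 0.25q; the wedge ps − pb = 15 gives 75.5 + 0.25q − (469/3 - (1/6)q) = 15, so q' = 230.
Then pb = 469/3 − (1/6)·230 = 118 and ps = 75.5 + 0.25·230 = 133.
Government outlay = subsidy × quantity = 15 × 230 = 3450.

Government cost = 3450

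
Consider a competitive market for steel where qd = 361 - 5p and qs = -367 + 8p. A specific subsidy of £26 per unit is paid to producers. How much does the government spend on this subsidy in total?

Government cost = £4186

Pre-subsidy: 361 - 5p = -367 + 8p gives p* = 56, q* = 81.
With the subsidy, sellers receive ps = pb + 26 for each unit, where pb is the price buyers pay.
Supply in terms of pb becomes qs = -367 + 8(pb + 26) = -159 + 8pb. Setting this equal to demand: 361 - 5pb = -159 + 8pb, so pb = 40.
Sellers receive ps = 40 + 26 = 66; q' = 361 − 5·40 = 161.
Government outlay = subsidy × quantity = 26 × 161 = 4186.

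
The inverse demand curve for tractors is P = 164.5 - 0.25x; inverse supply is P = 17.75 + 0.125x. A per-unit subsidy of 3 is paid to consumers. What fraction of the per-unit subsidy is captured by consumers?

Pre-subsidy: 164.5 - 0.25x = 17.75 + 0.125x gives x* = 1174/3 and P* = 200/3.
With the rebate, buyers effectively pay Pb = Ps − 3, where Ps is the price sellers receive.
On the curves, Pb = 164.5 - 0.25x and Ps = 17.75 + 0.125x; the wedge Ps − Pb = 3 gives 17.75 + 0.125x − (164.5 - 0.25x) = 3, so x' = 1198/3.
Then Pb = 164.5 − 0.25·(1198/3) = 194/3 and Ps = 17.75 + 0.125·(1198/3) = 203/3.
Buyers' price falls by P* − Pb = 200/3 − 194/3 = 2; sellers' price rises by Ps − P* = 203/3 − 200/3 = 1.
So consumers capture 2/3 = 2/3 of each unit of subsidy.

Consumer share = 2/3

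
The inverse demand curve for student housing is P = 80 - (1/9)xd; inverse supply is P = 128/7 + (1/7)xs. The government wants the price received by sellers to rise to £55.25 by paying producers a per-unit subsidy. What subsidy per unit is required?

Required subsidy s = £4 per unit

At a seller price of 55.25, quantity supplied is -128 + 7·55.25 = 258.75.
Buyers absorb 258.75 only when they pay Pb = 80 − (1/9)·258.75 = 51.25.
s = Ps − Pb = 55.25 − 51.25 = 4.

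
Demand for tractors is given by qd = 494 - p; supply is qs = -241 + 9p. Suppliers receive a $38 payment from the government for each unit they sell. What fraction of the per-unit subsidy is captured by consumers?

Pre-subsidy: 494 - p = -241 + 9p gives p* = 73.5, q* = 420.5.
With the subsidy, sellers receive ps = pb + 38 for each unit, where pb is the price buyers pay.
Supply in terms of pb becomes qs = -241 + 9(pb + 38) = 101 + 9pb. Setting this equal to demand: 494 - pb = 101 + 9pb, so pb = 39.3.
Sellers receive ps = 39.3 + 38 = 77.3; q' = 494 − 1·39.3 = 454.7.
Buyers' price falls by p* − pb = 73.5 − 39.3 = 34.2; sellers' price rises by ps − p* = 77.3 − 73.5 = 3.8.
So consumers capture 34.2/38 = 0.9 of each unit of subsidy.

Consumer share = 0.9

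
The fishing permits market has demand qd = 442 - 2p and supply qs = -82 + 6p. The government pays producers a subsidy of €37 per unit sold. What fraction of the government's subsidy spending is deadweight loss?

Pre-subsidy: 442 - 2p = -82 + 6p gives p* = 65.5, q* = 311.
With the subsidy, sellers receive ps = pb + 37 for each unit, where pb is the price buyers pay.
Supply in terms of pb becomes qs = -82 + 6(pb + 37) = 140 + 6pb. Setting this equal to demand: 442 - 2pb = 140 + 6pb, so pb = 37.75.
Sellers receive ps = 37.75 + 37 = 74.75; q' = 442 − 2·37.75 = 366.5.
ΔCS = ½(311 + 366.5)(65.5 − 37.75) = 9400.3125; ΔPS = ½(311 + 366.5)(74.75 − 65.5) = 3133.4375.
Government spending = 37 × 366.5 = 13560.5.
DWL = ½ × 37 × (366.5 − 311) = 1026.75; fraction = 1026.75 / 13560.5 = 111/1466.

DWL / government spending = 111/1466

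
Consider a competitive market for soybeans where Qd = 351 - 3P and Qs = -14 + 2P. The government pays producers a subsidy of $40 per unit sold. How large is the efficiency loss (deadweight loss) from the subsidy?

Deadweight loss = $960

Pre-subsidy: 351 - 3P = -14 + 2P gives P* = 73, Q* = 132.
With the subsidy, sellers receive Ps = Pb + 40 for each unit, where Pb is the price buyers pay.
Supply in terms of Pb becomes Qs = -14 + 2(Pb + 40) = 66 + 2Pb. Setting this equal to demand: 351 - 3Pb = 66 + 2Pb, so Pb = 57.
Sellers receive Ps = 57 + 40 = 97; Q' = 351 − 3·57 = 180.
The subsidy expands output by 180 − 132 = 48 past the efficient level; on those units the gap between marginal cost and willingness to pay runs from 0 up to 40.
DWL = ½ × 40 × 48 = 960.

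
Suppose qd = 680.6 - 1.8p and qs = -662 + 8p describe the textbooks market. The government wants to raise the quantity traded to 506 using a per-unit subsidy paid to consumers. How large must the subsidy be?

At q = 506, invert demand for the buyer price: pb = (680.6 − 506)/1.8 = 97; invert supply for the seller price: ps = (506 − (-662))/8 = 146.
The subsidy must fill the gap: s = ps − pb = 146 − 97 = 49.

Required subsidy s = 49 per unit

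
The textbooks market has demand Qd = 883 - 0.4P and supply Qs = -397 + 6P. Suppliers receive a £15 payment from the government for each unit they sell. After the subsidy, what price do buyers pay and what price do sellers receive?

Buyers pay £185.9375; sellers receive £200.9375

Pre-subsidy: 883 - 0.4P = -397 + 6P gives P* = 200, Q* = 803.
With the subsidy, sellers receive Ps = Pb + 15 for each unit, where Pb is the price buyers pay.
Supply in terms of Pb becomes Qs = -397 + 6(Pb + 15) = -307 + 6Pb. Setting this equal to demand: 883 - 0.4Pb = -307 + 6Pb, so Pb = 185.9375.
Sellers receive Ps = 185.9375 + 15 = 200.9375; Q' = 883 − 0.4·185.9375 = 808.625.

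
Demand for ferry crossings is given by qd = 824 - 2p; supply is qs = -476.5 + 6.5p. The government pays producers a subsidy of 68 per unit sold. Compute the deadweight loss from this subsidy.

Deadweight loss = 3536

Pre-subsidy: 824 - 2p = -476.5 + 6.5p gives p* = 153, q* = 518.
With the subsidy, sellers receive ps = pb + 68 for each unit, where pb is the price buyers pay.
Supply in terms of pb becomes qs = -476.5 + 6.5(pb + 68) = -34.5 + 6.5pb. Setting this equal to demand: 824 - 2pb = -34.5 + 6.5pb, so pb = 101.
Sellers receive ps = 101 + 68 = 169; q' = 824 − 2·101 = 622.
The subsidy expands output by 622 − 518 = 104 past the efficient level; on those units the gap between marginal cost and willingness to pay runs from 0 up to 68.
DWL = ½ × 68 × 104 = 3536.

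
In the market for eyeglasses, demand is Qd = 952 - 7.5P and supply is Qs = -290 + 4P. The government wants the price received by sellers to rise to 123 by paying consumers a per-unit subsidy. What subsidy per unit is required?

Required subsidy s = 23 per unit

At a seller price of 123, quantity supplied is -290 + 4·123 = 202.
Buyers absorb 202 only when they pay Pb with 952 − 7.5·Pb = 202, i.e. Pb = 100.
s = Ps − Pb = 123 − 100 = 23.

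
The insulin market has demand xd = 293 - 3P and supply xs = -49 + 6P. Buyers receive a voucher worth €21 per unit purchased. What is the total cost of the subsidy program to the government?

Pre-subsidy: 293 - 3P = -49 + 6P gives P* = 38, x* = 179.
With the rebate, buyers effectively pay Pb = Ps − 21, where Ps is the price sellers receive.
Demand in terms of Ps becomes xd = 293 − 3(Ps − 21) = 356 - 3Ps. Setting this equal to supply: 356 - 3Ps = -49 + 6Ps, so Ps = 45.
Buyers pay Pb = 45 − 21 = 24; x' = -49 + 6·45 = 221.
Government outlay = subsidy × quantity = 21 × 221 = 4641.

Government cost = €4641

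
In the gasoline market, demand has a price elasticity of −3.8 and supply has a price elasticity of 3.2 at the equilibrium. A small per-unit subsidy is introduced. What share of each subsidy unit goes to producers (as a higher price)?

For a small subsidy around the equilibrium, the benefit split depends on the relative slopes, which at a point are proportional to the elasticities.
Buyer share = εs/(εs + |εd|) = 3.2/(3.2 + 3.8) = 16/35; seller share = |εd|/(εs + |εd|) = 19/35.
So producers capture 19/35 of the subsidy.

Producer share = 19/35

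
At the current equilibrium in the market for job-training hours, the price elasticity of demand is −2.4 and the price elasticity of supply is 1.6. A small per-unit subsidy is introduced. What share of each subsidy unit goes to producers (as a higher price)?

Producer share = 0.6

For a small subsidy around the equilibrium, the benefit split depends on the relative slopes, which at a point are proportional to the elasticities.
Buyer share = εs/(εs + |εd|) = 1.6/(1.6 + 2.4) = 0.4; seller share = |εd|/(εs + |εd|) = 0.6.
So producers capture 0.6 of the subsidy.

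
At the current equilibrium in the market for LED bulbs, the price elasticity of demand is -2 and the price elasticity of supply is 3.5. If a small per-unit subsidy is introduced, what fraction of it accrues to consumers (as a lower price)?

Consumer share = 7/11

For a small subsidy around the equilibrium, the benefit split depends on the relative slopes, which at a point are proportional to the elasticities.
Buyer share = εs/(εs + |εd|) = 3.5/(3.5 + 2) = 7/11; seller share = |εd|/(εs + |εd|) = 4/11.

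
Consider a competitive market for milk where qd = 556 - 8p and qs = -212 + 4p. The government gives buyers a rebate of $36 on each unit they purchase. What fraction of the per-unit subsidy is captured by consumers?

Consumer share = 1/3

Pre-subsidy: 556 - 8p = -212 + 4p gives p* = 64, q* = 44.
With the rebate, buyers effectively pay pb = ps − 36, where ps is the price sellers receive.
Demand in terms of ps becomes qd = 556 − 8(ps − 36) = 844 - 8ps. Setting this equal to supply: 844 - 8ps = -212 + 4ps, so ps = 88.
Buyers pay pb = 88 − 36 = 52; q' = -212 + 4·88 = 140.
Buyers' price falls by p* − pb = 64 − 52 = 12; sellers' price rises by ps − p* = 88 − 64 = 24.
So consumers capture 12/36 = 1/3 of each unit of subsidy.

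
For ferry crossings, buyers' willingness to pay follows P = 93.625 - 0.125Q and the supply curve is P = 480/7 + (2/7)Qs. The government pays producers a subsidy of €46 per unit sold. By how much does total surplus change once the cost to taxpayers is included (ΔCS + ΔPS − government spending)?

Pre-subsidy: 93.625 - 0.125Q = 480/7 + (2/7)Q gives Q* = 61 and P* = 86.
With the subsidy, sellers receive Ps = Pb + 46 for each unit, where Pb is the price buyers pay.
On the curves, Pb = 93.625 - 0.125Q and Ps = 480/7 + (2/7)Q; the wedge Ps − Pb = 46 gives 480/7 + (2/7)Q − (93.625 - 0.125Q) = 46, so Q' = 173.
Then Pb = 93.625 − 0.125·173 = 72 and Ps = 480/7 + (2/7)·173 = 118.
ΔCS = ½(61 + 173)(86 − 72) = 1638; ΔPS = ½(61 + 173)(118 − 86) = 3744.
Government spending = 46 × 173 = 7958.
Net change = 1638 + 3744 − 7958 = -2576. The loss equals the DWL triangle ½·46·112.

Net change in total surplus = -€2576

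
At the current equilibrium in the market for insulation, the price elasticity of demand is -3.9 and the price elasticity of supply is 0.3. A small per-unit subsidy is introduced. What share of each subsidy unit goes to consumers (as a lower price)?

Consumer share = 1/14

For a small subsidy around the equilibrium, the benefit split depends on the relative slopes, which at a point are proportional to the elasticities.
Buyer share = εs/(εs + |εd|) = 0.3/(0.3 + 3.9) = 1/14; seller share = |εd|/(εs + |εd|) = 13/14.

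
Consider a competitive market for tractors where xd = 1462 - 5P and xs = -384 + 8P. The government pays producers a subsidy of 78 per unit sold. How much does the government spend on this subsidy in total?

Pre-subsidy: 1462 - 5P = -384 + 8P gives P* = 142, x* = 752.
With the subsidy, sellers receive Ps = Pb + 78 for each unit, where Pb is the price buyers pay.
Supply in terms of Pb becomes xs = -384 + 8(Pb + 78) = 240 + 8Pb. Setting this equal to demand: 1462 - 5Pb = 240 + 8Pb, so Pb = 94.
Sellers receive Ps = 94 + 78 = 172; x' = 1462 − 5·94 = 992.
Government outlay = subsidy × quantity = 78 × 992 = 77376.

Government cost = 77376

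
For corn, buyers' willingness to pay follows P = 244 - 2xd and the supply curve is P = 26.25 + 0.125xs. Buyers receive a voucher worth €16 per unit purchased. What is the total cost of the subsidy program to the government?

Government cost = €1760

Pre-subsidy: 244 - 2x = 26.25 + 0.125x gives x* = 1742/17 and P* = 664/17.
With the rebate, buyers effectively pay Pb = Ps − 16, where Ps is the price sellers receive.
On the curves, Pb = 244 - 2x and Ps = 26.25 + 0.125x; the wedge Ps − Pb = 16 gives 26.25 + 0.125x − (244 - 2x) = 16, so x' = 110.
Then Pb = 244 − 2·110 = 24 and Ps = 26.25 + 0.125·110 = 40.
Government outlay = subsidy × quantity = 16 × 110 = 1760.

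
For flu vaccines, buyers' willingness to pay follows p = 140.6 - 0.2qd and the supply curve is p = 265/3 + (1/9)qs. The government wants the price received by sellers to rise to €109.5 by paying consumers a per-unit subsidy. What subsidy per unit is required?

Required subsidy s = €7 per unit

At a seller price of 109.5, quantity supplied is -795 + 9·109.5 = 190.5.
Buyers absorb 190.5 only when they pay pb = 140.6 − 0.2·190.5 = 102.5.
s = ps − pb = 109.5 − 102.5 = 7.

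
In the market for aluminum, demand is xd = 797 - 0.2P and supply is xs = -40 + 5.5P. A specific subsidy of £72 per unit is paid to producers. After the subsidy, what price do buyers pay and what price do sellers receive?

Buyers pay 1470/19; sellers receive 2838/19

Pre-subsidy: 797 - 0.2P = -40 + 5.5P gives P* = 2790/19, x* = 14585/19.
With the subsidy, sellers receive Ps = Pb + 72 for each unit, where Pb is the price buyers pay.
Supply in terms of Pb becomes xs = -40 + 5.5(Pb + 72) = 356 + 5.5Pb. Setting this equal to demand: 797 - 0.2Pb = 356 + 5.5Pb, so Pb = 1470/19.
Sellers receive Ps = 1470/19 + 72 = 2838/19; x' = 797 − 0.2·(1470/19) = 14849/19.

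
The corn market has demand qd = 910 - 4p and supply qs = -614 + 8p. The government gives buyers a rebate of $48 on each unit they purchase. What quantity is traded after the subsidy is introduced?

q' = 530

Pre-subsidy: 910 - 4p = -614 + 8p gives p* = 127, q* = 402.
With the rebate, buyers effectively pay pb = ps − 48, where ps is the price sellers receive.
Demand in terms of ps becomes qd = 910 − 4(ps − 48) = 1102 - 4ps. Setting this equal to supply: 1102 - 4ps = -614 + 8ps, so ps = 143.
Buyers pay pb = 143 − 48 = 95; q' = -614 + 8·143 = 530.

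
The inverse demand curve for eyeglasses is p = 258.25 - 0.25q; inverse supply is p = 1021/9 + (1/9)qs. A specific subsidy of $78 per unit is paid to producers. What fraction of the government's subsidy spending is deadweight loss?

Pre-subsidy: 258.25 - 0.25q = 1021/9 + (1/9)q gives q* = 401 and p* = 158.
With the subsidy, sellers receive ps = pb + 78 for each unit, where pb is the price buyers pay.
On the curves, pb = 258.25 - 0.25q and ps = 1021/9 + (1/9)q; the wedge ps − pb = 78 gives 1021/9 + (1/9)q − (258.25 - 0.25q) = 78, so q' = 617.
Then pb = 258.25 − 0.25·617 = 104 and ps = 1021/9 + (1/9)·617 = 182.
ΔCS = ½(401 + 617)(158 − 104) = 27486; ΔPS = ½(401 + 617)(182 − 158) = 12216.
Government spending = 78 × 617 = 48126.
DWL = ½ × 78 × (617 − 401) = 8424; fraction = 8424 / 48126 = 108/617.

DWL / government spending = 108/617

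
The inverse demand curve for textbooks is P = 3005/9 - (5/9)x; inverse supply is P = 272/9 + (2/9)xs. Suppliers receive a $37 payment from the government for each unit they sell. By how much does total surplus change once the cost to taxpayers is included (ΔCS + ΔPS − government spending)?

Pre-subsidy: 3005/9 - (5/9)x = 272/9 + (2/9)x gives x* = 2733/7 and P* = 7370/63.
With the subsidy, sellers receive Ps = Pb + 37 for each unit, where Pb is the price buyers pay.
On the curves, Pb = 3005/9 - (5/9)x and Ps = 272/9 + (2/9)x; the wedge Ps − Pb = 37 gives 272/9 + (2/9)x − (3005/9 - (5/9)x) = 37, so x' = 438.
Then Pb = 3005/9 − (5/9)·438 = 815/9 and Ps = 272/9 + (2/9)·438 = 1148/9.
ΔCS = ½(2733/7 + 438)(7370/63 − 815/9) = 1072815/98; ΔPS = ½(2733/7 + 438)(1148/9 − 7370/63) = 214563/49.
Government spending = 37 × 438 = 16206.
Net change = 1072815/98 + 214563/49 − 16206 = -12321/14. The loss equals the DWL triangle ½·37·333/7.

Net change in total surplus = -12321/14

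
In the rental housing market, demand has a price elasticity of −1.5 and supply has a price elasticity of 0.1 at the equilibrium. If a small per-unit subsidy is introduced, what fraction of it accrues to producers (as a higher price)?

Producer share = 0.9375

For a small subsidy around the equilibrium, the benefit split depends on the relative slopes, which at a point are proportional to the elasticities.
Buyer share = εs/(εs + |εd|) = 0.1/(0.1 + 1.5) = 0.0625; seller share = |εd|/(εs + |εd|) = 0.9375.
So producers capture 0.9375 of the subsidy.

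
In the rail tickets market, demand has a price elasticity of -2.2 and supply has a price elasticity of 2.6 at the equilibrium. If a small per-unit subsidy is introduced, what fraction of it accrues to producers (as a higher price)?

For a small subsidy around the equilibrium, the benefit split depends on the relative slopes, which at a point are proportional to the elasticities.
Buyer share = εs/(εs + |εd|) = 2.6/(2.6 + 2.2) = 13/24; seller share = |εd|/(εs + |εd|) = 11/24.
So producers capture 11/24 of the subsidy.

Producer share = 11/24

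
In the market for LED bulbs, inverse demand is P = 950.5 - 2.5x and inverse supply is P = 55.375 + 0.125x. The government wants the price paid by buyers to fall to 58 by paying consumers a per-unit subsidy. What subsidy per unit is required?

Required subsidy s = 42 per unit

At a buyer price of 58, quantity demanded is 380.2 − 0.4·58 = 357.
Sellers supply 357 only when they receive Ps = 55.375 + 0.125·357 = 100.
s = Ps − Pb = 100 − 58 = 42.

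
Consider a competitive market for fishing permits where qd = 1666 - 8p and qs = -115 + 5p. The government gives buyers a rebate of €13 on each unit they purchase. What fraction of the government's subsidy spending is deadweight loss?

DWL / government spending = 2/61

Pre-subsidy: 1666 - 8p = -115 + 5p gives p* = 137, q* = 570.
With the rebate, buyers effectively pay pb = ps − 13, where ps is the price sellers receive.
Demand in terms of ps becomes qd = 1666 − 8(ps − 13) = 1770 - 8ps. Setting this equal to supply: 1770 - 8ps = -115 + 5ps, so ps = 145.
Buyers pay pb = 145 − 13 = 132; q' = -115 + 5·145 = 610.
ΔCS = ½(570 + 610)(137 − 132) = 2950; ΔPS = ½(570 + 610)(145 − 137) = 4720.
Government spending = 13 × 610 = 7930.
DWL = ½ × 13 × (610 − 570) = 260; fraction = 260 / 7930 = 2/61.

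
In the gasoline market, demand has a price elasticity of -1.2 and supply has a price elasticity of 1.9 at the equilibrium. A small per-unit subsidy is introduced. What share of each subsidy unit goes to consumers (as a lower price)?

Consumer share = 19/31

For a small subsidy around the equilibrium, the benefit split depends on the relative slopes, which at a point are proportional to the elasticities.
Buyer share = εs/(εs + |εd|) = 1.9/(1.9 + 1.2) = 19/31; seller share = |εd|/(εs + |εd|) = 12/31.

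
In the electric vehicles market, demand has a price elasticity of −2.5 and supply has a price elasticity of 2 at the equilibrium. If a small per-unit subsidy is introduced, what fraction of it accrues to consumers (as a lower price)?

Consumer share = 4/9

For a small subsidy around the equilibrium, the benefit split depends on the relative slopes, which at a point are proportional to the elasticities.
Buyer share = εs/(εs + |εd|) = 2/(2 + 2.5) = 4/9; seller share = |εd|/(εs + |εd|) = 5/9.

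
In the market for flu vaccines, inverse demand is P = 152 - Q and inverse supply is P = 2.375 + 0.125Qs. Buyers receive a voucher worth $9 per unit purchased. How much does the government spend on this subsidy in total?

Government cost = $1269

Pre-subsidy: 152 - Q = 2.375 + 0.125Q gives Q* = 133 and P* = 19.
With the rebate, buyers effectively pay Pb = Ps − 9, where Ps is the price sellers receive.
On the curves, Pb = 152 - Q and Ps = 2.375 + 0.125Q; the wedge Ps − Pb = 9 gives 2.375 + 0.125Q − (152 - Q) = 9, so Q' = 141.
Then Pb = 152 − 1·141 = 11 and Ps = 2.375 + 0.125·141 = 20.
Government outlay = subsidy × quantity = 9 × 141 = 1269.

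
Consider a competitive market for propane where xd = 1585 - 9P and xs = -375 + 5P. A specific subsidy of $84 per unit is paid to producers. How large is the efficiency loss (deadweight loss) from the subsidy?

Deadweight loss = $11340

Pre-subsidy: 1585 - 9P = -375 + 5P gives P* = 140, x* = 325.
With the subsidy, sellers receive Ps = Pb + 84 for each unit, where Pb is the price buyers pay.
Supply in terms of Pb becomes xs = -375 + 5(Pb + 84) = 45 + 5Pb. Setting this equal to demand: 1585 - 9Pb = 45 + 5Pb, so Pb = 110.
Sellers receive Ps = 110 + 84 = 194; x' = 1585 − 9·110 = 595.
The subsidy expands output by 595 − 325 = 270 past the efficient level; on those units the gap between marginal cost and willingness to pay runs from 0 up to 84.
DWL = ½ × 84 × 270 = 11340.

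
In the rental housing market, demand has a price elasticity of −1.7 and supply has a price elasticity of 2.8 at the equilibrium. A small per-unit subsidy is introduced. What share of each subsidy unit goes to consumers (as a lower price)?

Consumer share = 28/45

For a small subsidy around the equilibrium, the benefit split depends on the relative slopes, which at a point are proportional to the elasticities.
Buyer share = εs/(εs + |εd|) = 2.8/(2.8 + 1.7) = 28/45; seller share = |εd|/(εs + |εd|) = 17/45.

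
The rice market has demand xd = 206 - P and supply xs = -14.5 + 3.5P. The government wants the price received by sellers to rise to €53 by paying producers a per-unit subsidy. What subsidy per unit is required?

At a seller price of 53, quantity supplied is -14.5 + 3.5·53 = 171.
Buyers absorb 171 only when they pay Pb with 206 − 1·Pb = 171, i.e. Pb = 35.
s = Ps − Pb = 53 − 35 = 18.

Required subsidy s = €18 per unit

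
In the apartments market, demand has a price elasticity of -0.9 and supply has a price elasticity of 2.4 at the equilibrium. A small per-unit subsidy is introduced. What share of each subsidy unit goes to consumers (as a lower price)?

Consumer share = 8/11

For a small subsidy around the equilibrium, the benefit split depends on the relative slopes, which at a point are proportional to the elasticities.
Buyer share = εs/(εs + |εd|) = 2.4/(2.4 + 0.9) = 8/11; seller share = |εd|/(εs + |εd|) = 3/11.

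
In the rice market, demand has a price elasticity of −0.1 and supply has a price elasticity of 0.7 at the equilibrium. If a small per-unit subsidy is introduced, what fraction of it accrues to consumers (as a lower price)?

For a small subsidy around the equilibrium, the benefit split depends on the relative slopes, which at a point are proportional to the elasticities.
Buyer share = εs/(εs + |εd|) = 0.7/(0.7 + 0.1) = 0.875; seller share = |εd|/(εs + |εd|) = 0.125.

Consumer share = 0.875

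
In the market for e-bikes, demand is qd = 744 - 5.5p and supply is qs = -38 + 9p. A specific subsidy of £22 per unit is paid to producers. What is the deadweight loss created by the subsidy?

Deadweight loss = 23958/29

Pre-subsidy: 744 - 5.5p = -38 + 9p gives p* = 1564/29, q* = 12974/29.
With the subsidy, sellers receive ps = pb + 22 for each unit, where pb is the price buyers pay.
Supply in terms of pb becomes qs = -38 + 9(pb + 22) = 160 + 9pb. Setting this equal to demand: 744 - 5.5pb = 160 + 9pb, so pb = 1168/29.
Sellers receive ps = 1168/29 + 22 = 1806/29; q' = 744 − 5.5·(1168/29) = 15152/29.
The subsidy expands output by 15152/29 − 12974/29 = 2178/29 past the efficient level; on those units the gap between marginal cost and willingness to pay runs from 0 up to 22.
DWL = ½ × 22 × 2178/29 = 23958/29.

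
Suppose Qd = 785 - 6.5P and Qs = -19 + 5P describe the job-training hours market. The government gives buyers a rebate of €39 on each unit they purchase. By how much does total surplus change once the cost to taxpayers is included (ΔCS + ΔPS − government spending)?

Pre-subsidy: 785 - 6.5P = -19 + 5P gives P* = 1608/23, Q* = 7603/23.
With the rebate, buyers effectively pay Pb = Ps − 39, where Ps is the price sellers receive.
Demand in terms of Ps becomes Qd = 785 − 6.5(Ps − 39) = 1038.5 - 6.5Ps. Setting this equal to supply: 1038.5 - 6.5Ps = -19 + 5Ps, so Ps = 2115/23.
Buyers pay Pb = 2115/23 − 39 = 1218/23; Q' = -19 + 5·(2115/23) = 10138/23.
ΔCS = ½(7603/23 + 10138/23)(1608/23 − 1218/23) = 3459495/529; ΔPS = ½(7603/23 + 10138/23)(2115/23 − 1608/23) = 8994687/1058.
Government spending = 39 × 10138/23 = 395382/23.
Net change = 3459495/529 + 8994687/1058 − 395382/23 = -98865/46. The loss equals the DWL triangle ½·39·2535/23.

Net change in total surplus = -98865/46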